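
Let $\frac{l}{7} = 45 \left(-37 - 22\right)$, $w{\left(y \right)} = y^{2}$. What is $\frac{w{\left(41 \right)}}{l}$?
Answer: $- \frac{1681}{18585} \approx -0.090449$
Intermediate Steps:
$l = -18585$ ($l = 7 \cdot 45 \left(-37 - 22\right) = 7 \cdot 45 \left(-59\right) = 7 \left(-2655\right) = -18585$)
$\frac{w{\left(41 \right)}}{l} = \frac{41^{2}}{-18585} = 1681 \left(- \frac{1}{18585}\right) = - \frac{1681}{18585}$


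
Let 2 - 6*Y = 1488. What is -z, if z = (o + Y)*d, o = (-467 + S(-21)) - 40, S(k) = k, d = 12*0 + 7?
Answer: 16289/3 ≈ 5429.7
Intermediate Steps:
d = 7 (d = 0 + 7 = 7)
Y = -743/3 (Y = 1/3 - 1/6*1488 = 1/3 - 248 = -743/3 ≈ -247.67)
o = -528 (o = (-467 - 21) - 40 = -488 - 40 = -528)
z = -16289/3 (z = (-528 - 743/3)*7 = -2327/3*7 = -16289/3 ≈ -5429.7)
-z = -1*(-16289/3) = 16289/3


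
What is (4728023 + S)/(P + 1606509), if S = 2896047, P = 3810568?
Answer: 7624070/5417077 ≈ 1.4074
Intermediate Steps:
(4728023 + S)/(P + 1606509) = (4728023 + 2896047)/(3810568 + 1606509) = 7624070/5417077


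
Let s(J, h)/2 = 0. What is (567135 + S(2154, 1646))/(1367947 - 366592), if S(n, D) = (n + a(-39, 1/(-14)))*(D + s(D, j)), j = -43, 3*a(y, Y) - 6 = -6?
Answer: 4949/1205 ≈ 4.1071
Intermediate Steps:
a(y, Y) = 0 (a(y, Y) = 2 + (⅓)*(-6) = 2 - 2 = 0)
s(J, h) = 0 (s(J, h) = 2*0 = 0)
S(n, D) = D*n (S(n, D) = (n + 0)*(D + 0) = n*D = D*n)
(567135 + S(2154, 1646))/(1367947 - 366592) = (567135 + 1646*2154)/(1367947 - 366592) = (567135 + 3545484)/1001355 = 4112619*(1/1001355) = 4949/1205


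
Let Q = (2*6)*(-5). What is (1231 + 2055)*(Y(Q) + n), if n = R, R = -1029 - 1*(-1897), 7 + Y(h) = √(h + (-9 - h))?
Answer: 2829246 + 9858*I ≈ 2.8292e+6 + 9858.0*I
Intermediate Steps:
Q = -60 (Q = 12*(-5) = -60)
Y(h) = -7 + 3*I (Y(h) = -7 + √(h + (-9 - h)) = -7 + √(-9) = -7 + 3*I)
R = 868 (R = -1029 + 1897 = 868)
n = 868
(1231 + 2055)*(Y(Q) + n) = (1231 + 2055)*((-7 + 3*I) + 868) = 3286*(861 + 3*I) = 2829246 + 9858*I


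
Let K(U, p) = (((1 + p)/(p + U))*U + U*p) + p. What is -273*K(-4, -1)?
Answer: -819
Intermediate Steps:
K(U, p) = p + U*p + U*(1 + p)/(U + p) (K(U, p) = (((1 + p)/(U + p))*U + U*p) + p = (U*(1 + p)/(U + p) + U*p) + p = (U*p + U*(1 + p)/(U + p)) + p = p + U*p + U*(1 + p)/(U + p))
-273*K(-4, -1) = -273*(-4 + (-1)² - 4*(-1)² - 1*(-4)² + 2*(-4)*(-1))/(-4 - 1) = -273*(-4 + 1 - 4*1 - 1*16 + 8)/(-5) = -(-273)*(-4 + 1 - 4 - 16 + 8)/5 = -(-273)*(-15)/5 = -273*3 = -819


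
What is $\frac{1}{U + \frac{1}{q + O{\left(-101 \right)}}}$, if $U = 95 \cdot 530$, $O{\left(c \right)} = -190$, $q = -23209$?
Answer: $\frac{23399}{1178139649} \approx 1.9861 \cdot 10^{-5}$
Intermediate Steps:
$U = 50350$
$\frac{1}{U + \frac{1}{q + O{\left(-101 \right)}}} = \frac{1}{50350 + \frac{1}{-23209 - 190}} = \frac{1}{50350 + \frac{1}{-23399}} = \frac{1}{50350 - \frac{1}{23399}} = \frac{1}{\frac{1178139649}{23399}} = \frac{23399}{1178139649}$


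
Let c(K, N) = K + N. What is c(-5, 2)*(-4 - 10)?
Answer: 42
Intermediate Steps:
c(-5, 2)*(-4 - 10) = (-5 + 2)*(-4 - 10) = -3*(-14) = 42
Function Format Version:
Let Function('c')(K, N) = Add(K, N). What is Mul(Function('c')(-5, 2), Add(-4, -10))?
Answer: 42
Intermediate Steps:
Mul(Function('c')(-5, 2), Add(-4, -10)) = Mul(Add(-5, 2), Add(-4, -10)) = Mul(-3, -14) = 42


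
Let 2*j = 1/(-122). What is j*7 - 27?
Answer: -6595/244 ≈ -27.029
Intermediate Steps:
j = -1/244 (j = (1/2)/(-122) = (1/2)*(-1/122) = -1/244 ≈ -0.0040984)
j*7 - 27 = -1/244*7 - 27 = -7/244 - 27 = -6595/244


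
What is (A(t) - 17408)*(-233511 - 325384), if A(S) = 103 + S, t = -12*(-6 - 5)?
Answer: 9597903835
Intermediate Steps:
t = 132 (t = -12*(-11) = 132)
(A(t) - 17408)*(-233511 - 325384) = ((103 + 132) - 17408)*(-233511 - 325384) = (235 - 17408)*(-558895) = -17173*(-558895) = 9597903835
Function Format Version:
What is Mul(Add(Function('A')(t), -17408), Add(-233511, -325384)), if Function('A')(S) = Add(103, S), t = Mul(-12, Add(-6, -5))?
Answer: 9597903835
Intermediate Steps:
t = 132 (t = Mul(-12, -11) = 132)
Mul(Add(Function('A')(t), -17408), Add(-233511, -325384)) = Mul(Add(Add(103, 132), -17408), Add(-233511, -325384)) = Mul(Add(235, -17408), -558895) = Mul(-17173, -558895) = 9597903835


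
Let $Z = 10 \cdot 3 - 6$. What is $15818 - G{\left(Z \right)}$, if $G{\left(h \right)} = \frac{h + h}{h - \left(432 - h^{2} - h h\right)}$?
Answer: $\frac{490356}{31} \approx 15818.0$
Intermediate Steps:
$Z = 24$ ($Z = 30 - 6 = 24$)
$G{\left(h \right)} = \frac{2 h}{-432 + h + 2 h^{2}}$ ($G{\left(h \right)} = \frac{2 h}{h + \left(\left(h^{2} + h^{2}\right) - 432\right)} = \frac{2 h}{h + \left(2 h^{2} - 432\right)} = \frac{2 h}{h + \left(-432 + 2 h^{2}\right)} = \frac{2 h}{-432 + h + 2 h^{2}}$)
$15818 - G{\left(Z \right)} = 15818 - 2 \cdot 24 \frac{1}{-432 + 24 + 2 \cdot 24^{2}} = 15818 - 2 \cdot 24 \frac{1}{-432 + 24 + 2 \cdot 576} = 15818 - 2 \cdot 24 \frac{1}{-432 + 24 + 1152} = 15818 - 2 \cdot 24 \cdot \frac{1}{744} = 15818 - \frac{2}{31} = \frac{490356}{31}$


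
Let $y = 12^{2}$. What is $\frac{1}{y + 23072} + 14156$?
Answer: $\frac{328645697}{23216} \approx 14156.0$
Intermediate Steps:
$y = 144$
$\frac{1}{y + 23072} + 14156 = \frac{1}{144 + 23072} + 14156 = \frac{1}{23216} + 14156 = \frac{328645697}{23216}$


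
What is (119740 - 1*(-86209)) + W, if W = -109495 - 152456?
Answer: -56002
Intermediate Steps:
W = -261951
(119740 - 1*(-86209)) + W = (119740 - 1*(-86209)) - 261951 = (119740 + 86209) - 261951 = 205949 - 261951 = -56002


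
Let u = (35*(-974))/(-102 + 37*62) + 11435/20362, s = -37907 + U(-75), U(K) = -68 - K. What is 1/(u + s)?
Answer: -11158376/423069719165 ≈ -2.6375e-5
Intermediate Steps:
s = -37900 (s = -37907 + (-68 - 1*(-75)) = -37907 + (-68 + 75) = -37907 + 7 = -37900)
u = -167268765/11158376 (u = -34090/(-102 + 2294) + 11435*(1/20362) = -34090/2192 + 11435/20362 = -34090*1/2192 + 11435/20362 = -17045/1096 + 11435/20362 = -167268765/11158376 ≈ -14.990)
1/(u + s) = 1/(-167268765/11158376 - 37900) = 1/(-423069719165/11158376) = -11158376/423069719165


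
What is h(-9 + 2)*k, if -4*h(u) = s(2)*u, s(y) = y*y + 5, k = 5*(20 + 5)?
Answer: 7875/4 ≈ 1968.8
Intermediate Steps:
k = 125 (k = 5*25 = 125)
s(y) = 5 + y**2 (s(y) = y**2 + 5 = 5 + y**2)
h(u) = -9*u/4 (h(u) = -(5 + 2**2)*u/4 = -(5 + 4)*u/4 = -9*u/4)
h(-9 + 2)*k = -9*(-9 + 2)/4*125 = -9/4*(-7)*125 = (63/4)*125 = 7875/4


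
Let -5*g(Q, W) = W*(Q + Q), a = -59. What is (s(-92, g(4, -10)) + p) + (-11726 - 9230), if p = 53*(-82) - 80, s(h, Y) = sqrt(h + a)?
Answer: -25382 + I*sqrt(151) ≈ -25382.0 + 12.288*I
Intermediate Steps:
g(Q, W) = -2*Q*W/5 (g(Q, W) = -W*(Q + Q)/5 = -W*2*Q/5 = -2*Q*W/5)
s(h, Y) = sqrt(-59 + h) (s(h, Y) = sqrt(h - 59) = sqrt(-59 + h))
p = -4426 (p = -4346 - 80 = -4426)
(s(-92, g(4, -10)) + p) + (-11726 - 9230) = (sqrt(-59 - 92) - 4426) + (-11726 - 9230) = (sqrt(-151) - 4426) - 20956 = (I*sqrt(151) - 4426) - 20956 = (-4426 + I*sqrt(151)) - 20956 = -25382 + I*sqrt(151)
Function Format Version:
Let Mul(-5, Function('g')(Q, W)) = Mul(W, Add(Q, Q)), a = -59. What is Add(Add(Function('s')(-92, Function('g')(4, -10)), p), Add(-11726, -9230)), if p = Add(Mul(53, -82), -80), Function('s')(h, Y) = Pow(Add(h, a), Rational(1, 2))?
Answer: Add(-25382, Mul(I, Pow(151, Rational(1, 2)))) ≈ Add(-25382., Mul(12.288, I))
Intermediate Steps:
Function('g')(Q, W) = Mul(Rational(-2, 5), Q, W) (Function('g')(Q, W) = Mul(Rational(-1, 5), Mul(W, Add(Q, Q))) = Mul(Rational(-1, 5), Mul(W, Mul(2, Q))) = Mul(Rational(-1, 5), Mul(2, Q, W)) = Mul(Rational(-2, 5), Q, W))
Function('s')(h, Y) = Pow(Add(-59, h), Rational(1, 2)) (Function('s')(h, Y) = Pow(Add(h, -59), Rational(1, 2)) = Pow(Add(-59, h), Rational(1, 2)))
p = -4426 (p = Add(-4346, -80) = -4426)
Add(Add(Function('s')(-92, Function('g')(4, -10)), p), Add(-11726, -9230)) = Add(Add(Pow(Add(-59, -92), Rational(1, 2)), -4426), Add(-11726, -9230)) = Add(Add(Pow(-151, Rational(1, 2)), -4426), -20956) = Add(Add(Mul(I, Pow(151, Rational(1, 2))), -4426), -20956) = Add(Add(-4426, Mul(I, Pow(151, Rational(1, 2)))), -20956) = Add(-25382, Mul(I, Pow(151, Rational(1, 2))))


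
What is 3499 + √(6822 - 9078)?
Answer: 3499 + 4*I*√141 ≈ 3499.0 + 47.497*I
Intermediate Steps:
3499 + √(6822 - 9078) = 3499 + √(-2256) = 3499 + 4*I*√141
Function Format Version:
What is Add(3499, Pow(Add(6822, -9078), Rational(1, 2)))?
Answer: Add(3499, Mul(4, I, Pow(141, Rational(1, 2)))) ≈ Add(3499.0, Mul(47.497, I))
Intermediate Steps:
Add(3499, Pow(Add(6822, -9078), Rational(1, 2))) = Add(3499, Pow(-2256, Rational(1, 2))) = Add(3499, Mul(4, I, Pow(141, Rational(1, 2))))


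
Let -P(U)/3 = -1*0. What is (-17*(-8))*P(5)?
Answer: 0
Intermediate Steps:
P(U) = 0 (P(U) = -(-3)*0 = -3*0 = 0)
(-17*(-8))*P(5) = -17*(-8)*0 = 136*0 = 0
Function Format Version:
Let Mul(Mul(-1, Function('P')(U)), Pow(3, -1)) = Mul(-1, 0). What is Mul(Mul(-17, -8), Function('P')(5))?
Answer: 0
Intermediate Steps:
Function('P')(U) = 0 (Function('P')(U) = Mul(-3, Mul(-1, 0)) = Mul(-3, 0) = 0)
Mul(Mul(-17, -8), Function('P')(5)) = Mul(Mul(-17, -8), 0) = Mul(136, 0) = 0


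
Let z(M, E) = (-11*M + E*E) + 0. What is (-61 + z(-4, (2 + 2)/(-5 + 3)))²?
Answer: 169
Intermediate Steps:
z(M, E) = E² - 11*M (z(M, E) = (-11*M + E²) + 0 = (E² - 11*M) + 0 = E² - 11*M)
(-61 + z(-4, (2 + 2)/(-5 + 3)))² = (-61 + (((2 + 2)/(-5 + 3))² - 11*(-4)))² = (-61 + ((4/(-2))² + 44))² = (-61 + ((4*(-½))² + 44))² = (-61 + ((-2)² + 44))² = (-61 + (4 + 44))² = (-61 + 48)² = (-13)² = 169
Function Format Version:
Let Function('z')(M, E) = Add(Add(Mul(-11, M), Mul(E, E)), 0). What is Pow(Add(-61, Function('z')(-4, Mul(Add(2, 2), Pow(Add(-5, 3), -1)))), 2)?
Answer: 169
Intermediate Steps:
Function('z')(M, E) = Add(Pow(E, 2), Mul(-11, M)) (Function('z')(M, E) = Add(Add(Mul(-11, M), Pow(E, 2)), 0) = Add(Add(Pow(E, 2), Mul(-11, M)), 0) = Add(Pow(E, 2), Mul(-11, M)))
Pow(Add(-61, Function('z')(-4, Mul(Add(2, 2), Pow(Add(-5, 3), -1)))), 2) = Pow(Add(-61, Add(Pow(Mul(Add(2, 2), Pow(Add(-5, 3), -1)), 2), Mul(-11, -4))), 2) = Pow(Add(-61, Add(Pow(Mul(4, Pow(-2, -1)), 2), 44)), 2) = Pow(Add(-61, Add(Pow(Mul(4, Rational(-1, 2)), 2), 44)), 2) = Pow(Add(-61, Add(Pow(-2, 2), 44)), 2) = Pow(Add(-61, Add(4, 44)), 2) = Pow(Add(-61, 48), 2) = Pow(-13, 2) = 169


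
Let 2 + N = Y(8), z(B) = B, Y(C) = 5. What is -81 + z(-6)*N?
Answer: -99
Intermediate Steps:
N = 3 (N = -2 + 5 = 3)
-81 + z(-6)*N = -81 - 6*3 = -81 - 18 = -99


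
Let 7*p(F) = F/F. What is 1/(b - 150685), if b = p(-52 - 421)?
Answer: -7/1054794 ≈ -6.6364e-6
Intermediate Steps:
p(F) = ⅐ (p(F) = (F/F)/7 = (⅐)*1 = ⅐)
b = ⅐ ≈ 0.14286
1/(b - 150685) = 1/(⅐ - 150685) = 1/(-1054794/7) = -7/1054794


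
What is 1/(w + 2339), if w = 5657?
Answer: 1/7996 ≈ 0.00012506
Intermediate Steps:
1/(w + 2339) = 1/(5657 + 2339) = 1/7996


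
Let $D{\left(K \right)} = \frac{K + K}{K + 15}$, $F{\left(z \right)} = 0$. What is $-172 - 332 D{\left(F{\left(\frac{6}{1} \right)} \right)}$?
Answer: $-172$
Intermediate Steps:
$D{\left(K \right)} = \frac{2 K}{15 + K}$
$-172 - 332 D{\left(F{\left(\frac{6}{1} \right)} \right)} = -172 - 332 \cdot 2 \cdot 0 \frac{1}{15 + 0} = -172 - 332 \cdot 2 \cdot 0 \cdot \frac{1}{15} = -172 - 0 = -172 + 0 = -172$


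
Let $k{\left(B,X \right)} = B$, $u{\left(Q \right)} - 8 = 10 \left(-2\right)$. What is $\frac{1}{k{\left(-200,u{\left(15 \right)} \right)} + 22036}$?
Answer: $\frac{1}{21836} \approx 4.5796 \cdot 10^{-5}$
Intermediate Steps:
$u{\left(Q \right)} = -12$ ($u{\left(Q \right)} = 8 + 10 \left(-2\right) = 8 - 20 = -12$)
$\frac{1}{k{\left(-200,u{\left(15 \right)} \right)} + 22036} = \frac{1}{-200 + 22036} = \frac{1}{21836}$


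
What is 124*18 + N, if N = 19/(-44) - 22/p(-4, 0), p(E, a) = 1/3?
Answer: 95285/44 ≈ 2165.6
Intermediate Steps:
p(E, a) = ⅓
N = -2923/44 (N = 19/(-44) - 22/⅓ = 19*(-1/44) - 22*3 = -19/44 - 66 = -2923/44 ≈ -66.432)
124*18 + N = 124*18 - 2923/44 = 2232 - 2923/44 = 95285/44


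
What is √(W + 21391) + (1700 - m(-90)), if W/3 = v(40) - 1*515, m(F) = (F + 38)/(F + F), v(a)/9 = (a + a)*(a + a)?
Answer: 76487/45 + √192646 ≈ 2138.6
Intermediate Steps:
v(a) = 36*a² (v(a) = 9*((a + a)*(a + a)) = 9*((2*a)*(2*a)) = 9*(4*a²) = 36*a²)
m(F) = (38 + F)/(2*F) (m(F) = (38 + F)/((2*F)) = (38 + F)*(1/(2*F)) = (38 + F)/(2*F))
W = 171255 (W = 3*(36*40² - 1*515) = 3*(36*1600 - 515) = 3*(57600 - 515) = 3*57085 = 171255)
√(W + 21391) + (1700 - m(-90)) = √(171255 + 21391) + (1700 - (38 - 90)/(2*(-90))) = √192646 + (1700 - (-1)*(-52)/(2*90)) = √192646 + (1700 - 1*13/45) = √192646 + (1700 - 13/45) = √192646 + 76487/45 = 76487/45 + √192646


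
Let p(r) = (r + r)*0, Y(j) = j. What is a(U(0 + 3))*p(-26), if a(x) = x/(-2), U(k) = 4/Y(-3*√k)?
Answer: 0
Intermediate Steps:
U(k) = -4/(3*√k) (U(k) = 4/((-3*√k)) = 4*(-1/(3*√k)) = -4/(3*√k))
p(r) = 0 (p(r) = (2*r)*0 = 0)
a(x) = -x/2 (a(x) = x*(-½) = -x/2)
a(U(0 + 3))*p(-26) = -(-2)/(3*√(0 + 3))*0 = -(-2)/(3*√3)*0 = -(-2)*√3/3/3*0 = -(-2)*√3/9*0 = (2*√3/9)*0 = 0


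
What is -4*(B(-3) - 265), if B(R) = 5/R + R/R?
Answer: 3188/3 ≈ 1062.7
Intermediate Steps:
B(R) = 1 + 5/R (B(R) = 5/R + 1 = 1 + 5/R)
-4*(B(-3) - 265) = -4*((5 - 3)/(-3) - 265) = -4*(-⅓*2 - 265) = -4*(-⅔ - 265) = -4*(-797/3) = 3188/3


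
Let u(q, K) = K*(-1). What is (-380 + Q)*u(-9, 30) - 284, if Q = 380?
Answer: -284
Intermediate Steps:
u(q, K) = -K
(-380 + Q)*u(-9, 30) - 284 = (-380 + 380)*(-1*30) - 284 = 0*(-30) - 284 = 0 - 284 = -284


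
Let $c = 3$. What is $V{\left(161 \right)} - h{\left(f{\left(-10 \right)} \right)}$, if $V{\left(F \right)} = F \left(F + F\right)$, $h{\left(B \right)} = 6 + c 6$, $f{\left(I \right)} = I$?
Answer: $51818$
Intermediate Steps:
$h{\left(B \right)} = 24$ ($h{\left(B \right)} = 6 + 3 \cdot 6 = 6 + 18 = 24$)
$V{\left(F \right)} = 2 F^{2}$ ($V{\left(F \right)} = F 2 F = 2 F^{2}$)
$V{\left(161 \right)} - h{\left(f{\left(-10 \right)} \right)} = 2 \cdot 161^{2} - 24 = 2 \cdot 25921 - 24 = 51842 - 24 = 51818$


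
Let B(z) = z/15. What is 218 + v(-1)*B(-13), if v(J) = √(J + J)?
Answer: 218 - 13*I*√2/15 ≈ 218.0 - 1.2257*I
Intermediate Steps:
B(z) = z/15 (B(z) = z*(1/15) = z/15)
v(J) = √2*√J (v(J) = √(2*J) = √2*√J)
218 + v(-1)*B(-13) = 218 + (√2*√(-1))*((1/15)*(-13)) = 218 + (√2*I)*(-13/15) = 218 + (I*√2)*(-13/15) = 218 - 13*I*√2/15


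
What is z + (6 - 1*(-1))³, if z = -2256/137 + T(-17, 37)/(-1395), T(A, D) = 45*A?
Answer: 1389114/4247 ≈ 327.08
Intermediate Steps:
z = -67607/4247 (z = -2256/137 + (45*(-17))/(-1395) = -2256*1/137 - 765*(-1/1395) = -2256/137 + 17/31 = -67607/4247 ≈ -15.919)
z + (6 - 1*(-1))³ = -67607/4247 + (6 - 1*(-1))³ = -67607/4247 + (6 + 1)³ = -67607/4247 + 7³ = -67607/4247 + 343 = 1389114/4247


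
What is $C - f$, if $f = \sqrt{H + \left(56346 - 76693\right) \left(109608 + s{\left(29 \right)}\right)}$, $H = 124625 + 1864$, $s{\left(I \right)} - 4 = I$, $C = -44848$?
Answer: $-44848 - 3 i \sqrt{247859882} \approx -44848.0 - 47231.0 i$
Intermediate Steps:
$s{\left(I \right)} = 4 + I$
$H = 126489$
$f = 3 i \sqrt{247859882}$ ($f = \sqrt{126489 + \left(56346 - 76693\right) \left(109608 + \left(4 + 29\right)\right)} = \sqrt{126489 - 20347 \left(109608 + 33\right)} = \sqrt{126489 - 2230865427} = \sqrt{-2230738938} = 3 i \sqrt{247859882} \approx 47231.0 i$)
$C - f = -44848 - 3 i \sqrt{247859882}$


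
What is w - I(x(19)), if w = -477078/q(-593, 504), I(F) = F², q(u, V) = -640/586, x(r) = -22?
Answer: 69814487/160 ≈ 4.3634e+5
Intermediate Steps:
q(u, V) = -320/293 (q(u, V) = -640*1/586 = -320/293)
w = 69891927/160 (w = -477078/(-320/293) = -477078*(-293/320) = 69891927/160 ≈ 4.3682e+5)
w - I(x(19)) = 69891927/160 - 1*(-22)² = 69891927/160 - 1*484 = 69891927/160 - 484 = 69814487/160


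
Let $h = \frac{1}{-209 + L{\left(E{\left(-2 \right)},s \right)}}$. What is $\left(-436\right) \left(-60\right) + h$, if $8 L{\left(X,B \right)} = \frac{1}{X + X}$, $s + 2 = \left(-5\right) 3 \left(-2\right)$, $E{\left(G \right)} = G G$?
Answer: $\frac{349889936}{13375} \approx 26160.0$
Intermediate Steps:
$E{\left(G \right)} = G^{2}$
$s = 28$ ($s = -2 + \left(-5\right) 3 \left(-2\right) = -2 - -30 = -2 + 30 = 28$)
$L{\left(X,B \right)} = \frac{1}{16 X}$ ($L{\left(X,B \right)} = \frac{1}{8 \left(X + X\right)} = \frac{1}{8 \cdot 2 X} = \frac{\frac{1}{2} \frac{1}{X}}{8} = \frac{1}{16 X}$)
$h = - \frac{64}{13375}$ ($h = \frac{1}{-209 + \frac{1}{16 \left(-2\right)^{2}}} = \frac{1}{-209 + \frac{1}{16 \cdot 4}} = \frac{1}{-209 + \frac{1}{16} \cdot \frac{1}{4}} = \frac{1}{-209 + \frac{1}{64}} = \frac{1}{- \frac{13375}{64}} = - \frac{64}{13375} \approx -0.004785$)
$\left(-436\right) \left(-60\right) + h = \left(-436\right) \left(-60\right) - \frac{64}{13375} = 26160 - \frac{64}{13375} = \frac{349889936}{13375}$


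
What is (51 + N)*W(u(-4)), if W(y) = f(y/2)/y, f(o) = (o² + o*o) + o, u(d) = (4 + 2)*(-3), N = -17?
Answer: -289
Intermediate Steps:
u(d) = -18 (u(d) = 6*(-3) = -18)
f(o) = o + 2*o² (f(o) = (o² + o²) + o = 2*o² + o = o + 2*o²)
W(y) = ½ + y/2 (W(y) = ((y/2)*(1 + 2*(y/2)))/y = ((y/2)*(1 + y))/y = (y*(1 + y)/2)/y = ½ + y/2)
(51 + N)*W(u(-4)) = (51 - 17)*(½ + (½)*(-18)) = 34*(½ - 9) = 34*(-17/2) = -289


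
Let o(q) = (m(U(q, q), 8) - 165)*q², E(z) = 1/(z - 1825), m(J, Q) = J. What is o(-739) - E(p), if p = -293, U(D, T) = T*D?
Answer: 631498721679769/2118 ≈ 2.9816e+11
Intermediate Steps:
U(D, T) = D*T
E(z) = 1/(-1825 + z)
o(q) = q²*(-165 + q²) (o(q) = (q*q - 165)*q² = (q² - 165)*q² = (-165 + q²)*q² = q²*(-165 + q²))
o(-739) - E(p) = (-739)²*(-165 + (-739)²) - 1/(-1825 - 293) = 546121*(-165 + 546121) - 1/(-2118) = 546121*545956 - 1*(-1/2118) = 298158036676 + 1/2118 = 631498721679769/2118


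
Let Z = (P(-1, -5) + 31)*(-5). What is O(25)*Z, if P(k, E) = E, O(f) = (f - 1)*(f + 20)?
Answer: -140400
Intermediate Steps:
O(f) = (-1 + f)*(20 + f)
Z = -130 (Z = (-5 + 31)*(-5) = 26*(-5) = -130)
O(25)*Z = (-20 + 25**2 + 19*25)*(-130) = (-20 + 625 + 475)*(-130) = 1080*(-130) = -140400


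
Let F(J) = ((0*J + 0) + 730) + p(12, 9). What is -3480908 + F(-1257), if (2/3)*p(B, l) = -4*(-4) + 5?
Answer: -6960293/2 ≈ -3.4801e+6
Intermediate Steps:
p(B, l) = 63/2 (p(B, l) = 3*(-4*(-4) + 5)/2 = 3*(16 + 5)/2 = (3/2)*21 = 63/2)
F(J) = 1523/2 (F(J) = ((0*J + 0) + 730) + 63/2 = ((0 + 0) + 730) + 63/2 = (0 + 730) + 63/2 = 730 + 63/2 = 1523/2)
-3480908 + F(-1257) = -3480908 + 1523/2 = -6960293/2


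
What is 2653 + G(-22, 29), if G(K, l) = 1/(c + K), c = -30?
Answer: 137955/52 ≈ 2653.0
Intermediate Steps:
G(K, l) = 1/(-30 + K)
2653 + G(-22, 29) = 2653 + 1/(-30 - 22) = 2653 + 1/(-52) = 2653 - 1/52 = 137955/52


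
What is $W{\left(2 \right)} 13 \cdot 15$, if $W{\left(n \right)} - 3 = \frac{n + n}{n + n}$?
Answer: $780$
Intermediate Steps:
$W{\left(n \right)} = 4$ ($W{\left(n \right)} = 3 + \frac{n + n}{n + n} = 3 + \frac{2 n}{2 n} = 3 + 2 n \frac{1}{2 n} = 3 + 1 = 4$)
$W{\left(2 \right)} 13 \cdot 15 = 4 \cdot 13 \cdot 15 = 52 \cdot 15 = 780$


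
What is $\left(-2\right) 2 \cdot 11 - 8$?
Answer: $-52$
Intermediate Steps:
$\left(-2\right) 2 \cdot 11 - 8 = \left(-4\right) 11 - 8 = -44 - 8 = -52$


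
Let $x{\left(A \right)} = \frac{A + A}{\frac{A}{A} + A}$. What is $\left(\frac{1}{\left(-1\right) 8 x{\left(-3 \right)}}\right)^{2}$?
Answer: $\frac{1}{576} \approx 0.0017361$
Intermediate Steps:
$x{\left(A \right)} = \frac{2 A}{1 + A}$
$\left(\frac{1}{\left(-1\right) 8 x{\left(-3 \right)}}\right)^{2} = \left(\frac{1}{\left(-1\right) 8 \cdot 2 \left(-3\right) \frac{1}{1 - 3}}\right)^{2} = \left(\frac{1}{\left(-8\right) 2 \left(-3\right) \frac{1}{-2}}\right)^{2} = \left(\frac{1}{\left(-8\right) 2 \left(-3\right) \left(- \frac{1}{2}\right)}\right)^{2} = \left(\frac{1}{\left(-8\right) 3}\right)^{2} = \left(\frac{1}{-24}\right)^{2} = \left(- \frac{1}{24}\right)^{2} = \frac{1}{576}$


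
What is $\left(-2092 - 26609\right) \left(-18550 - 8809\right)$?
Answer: $785230659$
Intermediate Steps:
$\left(-2092 - 26609\right) \left(-18550 - 8809\right) = \left(-28701\right) \left(-27359\right) = 785230659$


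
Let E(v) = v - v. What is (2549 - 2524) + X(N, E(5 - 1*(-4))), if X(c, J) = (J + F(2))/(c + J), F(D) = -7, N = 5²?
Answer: 618/25 ≈ 24.720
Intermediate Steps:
N = 25
E(v) = 0
X(c, J) = (-7 + J)/(J + c) (X(c, J) = (J - 7)/(c + J) = (-7 + J)/(J + c))
(2549 - 2524) + X(N, E(5 - 1*(-4))) = (2549 - 2524) + (-7 + 0)/(0 + 25) = 25 - 7/25 = 618/25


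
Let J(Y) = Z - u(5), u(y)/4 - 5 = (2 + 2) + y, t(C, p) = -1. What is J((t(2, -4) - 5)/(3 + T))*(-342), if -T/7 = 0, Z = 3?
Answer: 18126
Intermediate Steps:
T = 0 (T = -7*0 = 0)
u(y) = 36 + 4*y (u(y) = 20 + 4*((2 + 2) + y) = 20 + 4*(4 + y) = 20 + (16 + 4*y) = 36 + 4*y)
J(Y) = -53 (J(Y) = 3 - (36 + 4*5) = 3 - (36 + 20) = 3 - 1*56 = 3 - 56 = -53)
J((t(2, -4) - 5)/(3 + T))*(-342) = -53*(-342) = 18126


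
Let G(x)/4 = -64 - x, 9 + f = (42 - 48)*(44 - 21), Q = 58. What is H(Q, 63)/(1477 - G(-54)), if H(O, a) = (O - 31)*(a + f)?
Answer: -2268/1517 ≈ -1.4951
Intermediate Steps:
f = -147 (f = -9 + (42 - 48)*(44 - 21) = -9 - 6*23 = -9 - 138 = -147)
G(x) = -256 - 4*x (G(x) = 4*(-64 - x) = -256 - 4*x)
H(O, a) = (-147 + a)*(-31 + O) (H(O, a) = (O - 31)*(a - 147) = (-31 + O)*(-147 + a) = (-147 + a)*(-31 + O))
H(Q, 63)/(1477 - G(-54)) = (4557 - 147*58 - 31*63 + 58*63)/(1477 - (-256 - 4*(-54))) = (4557 - 8526 - 1953 + 3654)/(1477 - (-256 + 216)) = -2268/(1477 - 1*(-40)) = -2268/(1477 + 40) = -2268/1517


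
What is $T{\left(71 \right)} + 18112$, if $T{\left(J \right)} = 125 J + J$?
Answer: $27058$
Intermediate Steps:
$T{\left(J \right)} = 126 J$
$T{\left(71 \right)} + 18112 = 126 \cdot 71 + 18112 = 8946 + 18112 = 27058$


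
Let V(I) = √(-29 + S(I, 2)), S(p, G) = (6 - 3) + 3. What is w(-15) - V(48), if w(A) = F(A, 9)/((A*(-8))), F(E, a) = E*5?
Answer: -5/8 - I*√23 ≈ -0.625 - 4.7958*I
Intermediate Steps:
F(E, a) = 5*E
S(p, G) = 6 (S(p, G) = 3 + 3 = 6)
V(I) = I*√23 (V(I) = √(-29 + 6) = √(-23) = I*√23)
w(A) = -5/8 (w(A) = (5*A)/((A*(-8))) = (5*A)/((-8*A)) = (5*A)*(-1/(8*A)) = -5/8)
w(-15) - V(48) = -5/8 - I*√23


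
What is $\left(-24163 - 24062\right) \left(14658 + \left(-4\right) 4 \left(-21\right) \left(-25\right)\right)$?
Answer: $-301792050$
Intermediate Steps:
$\left(-24163 - 24062\right) \left(14658 + \left(-4\right) 4 \left(-21\right) \left(-25\right)\right) = - 48225 \left(14658 + \left(-16\right) \left(-21\right) \left(-25\right)\right) = - 48225 \left(14658 + 336 \left(-25\right)\right) = - 48225 \left(14658 - 8400\right) = \left(-48225\right) 6258 = -301792050$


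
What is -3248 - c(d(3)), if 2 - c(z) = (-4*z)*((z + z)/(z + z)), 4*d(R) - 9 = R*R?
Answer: -3268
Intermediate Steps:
d(R) = 9/4 + R**2/4 (d(R) = 9/4 + (R*R)/4 = 9/4 + R**2/4)
c(z) = 2 + 4*z (c(z) = 2 - (-4*z)*(z + z)/(z + z) = 2 - (-4*z)*(2*z)/((2*z)) = 2 - (-4*z)*(2*z)*(1/(2*z)) = 2 - (-4*z) = 2 - (-4)*z = 2 + 4*z)
-3248 - c(d(3)) = -3248 - (2 + 4*(9/4 + (1/4)*3**2)) = -3248 - (2 + 4*(9/4 + (1/4)*9)) = -3248 - (2 + 4*(9/4 + 9/4)) = -3248 - (2 + 4*(9/2)) = -3248 - (2 + 18) = -3248 - 1*20 = -3248 - 20 = -3268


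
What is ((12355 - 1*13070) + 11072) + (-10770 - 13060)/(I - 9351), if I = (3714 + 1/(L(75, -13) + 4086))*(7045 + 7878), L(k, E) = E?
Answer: 1168807959628426/112851984953 ≈ 10357.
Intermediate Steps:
I = 225742056529/4073 (I = (3714 + 1/(-13 + 4086))*(7045 + 7878) = (3714 + 1/4073)*14923 = (15127123/4073)*14923 = 225742056529/4073 ≈ 5.5424e+7)
((12355 - 1*13070) + 11072) + (-10770 - 13060)/(I - 9351) = ((12355 - 1*13070) + 11072) + (-10770 - 13060)/(225742056529/4073 - 9351) = ((12355 - 13070) + 11072) - 23830/225703969906/4073 = (-715 + 11072) - 23830*4073/225703969906 = 10357 - 48529795/112851984953 = 1168807959628426/112851984953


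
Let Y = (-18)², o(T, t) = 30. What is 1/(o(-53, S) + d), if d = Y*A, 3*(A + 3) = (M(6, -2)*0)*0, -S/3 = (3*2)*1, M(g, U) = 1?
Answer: -1/942 ≈ -0.0010616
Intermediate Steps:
S = -18 (S = -3*3*2 = -18 ≈ -18.000)
Y = 324
A = -3 (A = -3 + ((1*0)*0)/3 = -3 + (0*0)/3 = -3 + (⅓)*0 = -3 + 0 = -3)
d = -972 (d = 324*(-3) = -972)
1/(o(-53, S) + d) = 1/(30 - 972) = 1/(-942) = -1/942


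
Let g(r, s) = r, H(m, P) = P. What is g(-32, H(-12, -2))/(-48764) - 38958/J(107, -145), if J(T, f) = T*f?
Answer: 475061098/189143365 ≈ 2.5116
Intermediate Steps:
g(-32, H(-12, -2))/(-48764) - 38958/J(107, -145) = -32/(-48764) - 38958/(107*(-145)) = -32*(-1/48764) - 38958/(-15515) = 8/12191 - 38958*(-1/15515) = 8/12191 + 38958/15515 = 475061098/189143365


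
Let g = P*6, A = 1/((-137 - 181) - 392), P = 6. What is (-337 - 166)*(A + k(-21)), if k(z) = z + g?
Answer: -5356447/710 ≈ -7544.3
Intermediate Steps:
A = -1/710 (A = 1/(-318 - 392) = 1/(-710) = -1/710 ≈ -0.0014085)
g = 36 (g = 6*6 = 36)
k(z) = 36 + z (k(z) = z + 36 = 36 + z)
(-337 - 166)*(A + k(-21)) = (-337 - 166)*(-1/710 + (36 - 21)) = -503*(-1/710 + 15) = -503*10649/710 = -5356447/710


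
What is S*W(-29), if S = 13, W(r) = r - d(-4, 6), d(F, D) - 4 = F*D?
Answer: -117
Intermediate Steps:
d(F, D) = 4 + D*F (d(F, D) = 4 + F*D = 4 + D*F)
W(r) = 20 + r (W(r) = r - (4 + 6*(-4)) = r - (4 - 24) = r - 1*(-20) = r + 20 = 20 + r)
S*W(-29) = 13*(20 - 29) = 13*(-9) = -117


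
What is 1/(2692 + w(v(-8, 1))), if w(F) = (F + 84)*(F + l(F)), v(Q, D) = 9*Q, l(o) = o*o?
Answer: 1/64036 ≈ 1.5616e-5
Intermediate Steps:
l(o) = o²
w(F) = (84 + F)*(F + F²) (w(F) = (F + 84)*(F + F²) = (84 + F)*(F + F²))
1/(2692 + w(v(-8, 1))) = 1/(2692 + (9*(-8))*(84 + (9*(-8))² + 85*(9*(-8)))) = 1/(2692 - 72*(84 + (-72)² + 85*(-72))) = 1/(2692 - 72*(84 + 5184 - 6120)) = 1/(2692 - 72*(-852)) = 1/(2692 + 61344) = 1/64036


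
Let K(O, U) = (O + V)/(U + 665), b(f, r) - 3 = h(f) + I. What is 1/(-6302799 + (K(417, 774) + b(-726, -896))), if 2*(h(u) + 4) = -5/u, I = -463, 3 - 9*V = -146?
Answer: -6268284/39510640700539 ≈ -1.5865e-7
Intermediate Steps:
V = 149/9 (V = ⅓ - ⅑*(-146) = ⅓ + 146/9 = 149/9 ≈ 16.556)
h(u) = -4 - 5/(2*u) (h(u) = -4 + (-5/u)/2 = -4 - 5/(2*u))
b(f, r) = -464 - 5/(2*f) (b(f, r) = 3 + ((-4 - 5/(2*f)) - 463) = 3 + (-467 - 5/(2*f)) = -464 - 5/(2*f))
K(O, U) = (149/9 + O)/(665 + U) (K(O, U) = (O + 149/9)/(U + 665) = (149/9 + O)/(665 + U))
1/(-6302799 + (K(417, 774) + b(-726, -896))) = 1/(-6302799 + ((149/9 + 417)/(665 + 774) + (-464 - 5/2/(-726)))) = 1/(-6302799 + ((3902/9)/1439 + (-464 - 5/2*(-1/726)))) = 1/(-6302799 + ((1/1439)*(3902/9) + (-464 + 5/1452))) = 1/(-6302799 + (3902/12951 - 673723/1452)) = 1/(-6302799 - 2906573623/6268284) = 1/(-39510640700539/6268284) = -6268284/39510640700539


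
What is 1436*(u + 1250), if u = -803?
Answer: 641892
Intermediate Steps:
1436*(u + 1250) = 1436*(-803 + 1250) = 1436*447 = 641892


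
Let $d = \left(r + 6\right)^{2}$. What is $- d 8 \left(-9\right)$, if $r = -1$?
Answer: $1800$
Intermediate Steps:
$d = 25$ ($d = \left(-1 + 6\right)^{2} = 5^{2} = 25$)
$- d 8 \left(-9\right) = - 25 \cdot 8 \left(-9\right) = - 200 \left(-9\right) = \left(-1\right) \left(-1800\right) = 1800$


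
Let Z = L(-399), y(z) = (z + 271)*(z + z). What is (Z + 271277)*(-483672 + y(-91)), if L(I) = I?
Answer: -139890067296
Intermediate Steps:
y(z) = 2*z*(271 + z) (y(z) = (271 + z)*(2*z) = 2*z*(271 + z))
Z = -399
(Z + 271277)*(-483672 + y(-91)) = (-399 + 271277)*(-483672 + 2*(-91)*(271 - 91)) = 270878*(-483672 + 2*(-91)*180) = 270878*(-483672 - 32760) = 270878*(-516432) = -139890067296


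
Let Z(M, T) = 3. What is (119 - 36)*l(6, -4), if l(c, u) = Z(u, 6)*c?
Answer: 1494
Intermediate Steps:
l(c, u) = 3*c
(119 - 36)*l(6, -4) = (119 - 36)*(3*6) = 83*18 = 1494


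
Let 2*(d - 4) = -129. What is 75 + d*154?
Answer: -9242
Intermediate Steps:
d = -121/2 (d = 4 + (½)*(-129) = 4 - 129/2 = -121/2 ≈ -60.500)
75 + d*154 = 75 - 121/2*154 = 75 - 9317 = -9242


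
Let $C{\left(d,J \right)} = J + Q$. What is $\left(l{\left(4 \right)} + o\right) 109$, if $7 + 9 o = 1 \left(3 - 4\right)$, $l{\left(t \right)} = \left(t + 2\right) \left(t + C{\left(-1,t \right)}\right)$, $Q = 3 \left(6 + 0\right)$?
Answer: $\frac{152164}{9} \approx 16907.0$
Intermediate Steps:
$Q = 18$ ($Q = 3 \cdot 6 = 18$)
$C{\left(d,J \right)} = 18 + J$ ($C{\left(d,J \right)} = J + 18 = 18 + J$)
$l{\left(t \right)} = \left(2 + t\right) \left(18 + 2 t\right)$ ($l{\left(t \right)} = \left(t + 2\right) \left(t + \left(18 + t\right)\right) = \left(2 + t\right) \left(18 + 2 t\right)$)
$o = - \frac{8}{9}$ ($o = - \frac{7}{9} + \frac{1 \left(3 - 4\right)}{9} = - \frac{7}{9} + \frac{1 \left(-1\right)}{9} = - \frac{7}{9} + \frac{1}{9} \left(-1\right) = - \frac{7}{9} - \frac{1}{9} = - \frac{8}{9} \approx -0.88889$)
$\left(l{\left(4 \right)} + o\right) 109 = \left(\left(36 + 2 \cdot 4^{2} + 22 \cdot 4\right) - \frac{8}{9}\right) 109 = \left(\left(36 + 2 \cdot 16 + 88\right) - \frac{8}{9}\right) 109 = \left(\left(36 + 32 + 88\right) - \frac{8}{9}\right) 109 = \left(156 - \frac{8}{9}\right) 109 = \frac{1396}{9} \cdot 109 = \frac{152164}{9}$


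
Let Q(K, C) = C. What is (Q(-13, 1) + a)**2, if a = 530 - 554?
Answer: 529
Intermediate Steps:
a = -24
(Q(-13, 1) + a)**2 = (1 - 24)**2 = (-23)**2 = 529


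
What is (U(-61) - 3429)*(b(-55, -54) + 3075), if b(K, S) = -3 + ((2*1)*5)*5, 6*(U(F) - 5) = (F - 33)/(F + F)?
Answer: -1956146857/183 ≈ -1.0689e+7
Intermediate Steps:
U(F) = 5 + (-33 + F)/(12*F) (U(F) = 5 + ((F - 33)/(F + F))/6 = 5 + ((-33 + F)/((2*F)))/6 = 5 + ((-33 + F)*(1/(2*F)))/6 = 5 + ((-33 + F)/(2*F))/6 = 5 + (-33 + F)/(12*F))
b(K, S) = 47 (b(K, S) = -3 + (2*5)*5 = -3 + 10*5 = -3 + 50 = 47)
(U(-61) - 3429)*(b(-55, -54) + 3075) = ((1/12)*(-33 + 61*(-61))/(-61) - 3429)*(47 + 3075) = ((1/12)*(-1/61)*(-33 - 3721) - 3429)*3122 = ((1/12)*(-1/61)*(-3754) - 3429)*3122 = (1877/366 - 3429)*3122 = -1253137/366*3122 = -1956146857/183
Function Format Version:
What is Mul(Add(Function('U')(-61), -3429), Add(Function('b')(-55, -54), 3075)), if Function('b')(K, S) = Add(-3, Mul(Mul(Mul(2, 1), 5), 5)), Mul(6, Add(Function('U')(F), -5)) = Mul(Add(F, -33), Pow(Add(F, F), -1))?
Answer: Rational(-1956146857, 183) ≈ -1.0689e+7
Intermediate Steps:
Function('U')(F) = Add(5, Mul(Rational(1, 12), Pow(F, -1), Add(-33, F))) (Function('U')(F) = Add(5, Mul(Rational(1, 6), Mul(Add(F, -33), Pow(Add(F, F), -1)))) = Add(5, Mul(Rational(1, 6), Mul(Add(-33, F), Pow(Mul(2, F), -1)))) = Add(5, Mul(Rational(1, 6), Mul(Add(-33, F), Mul(Rational(1, 2), Pow(F, -1))))) = Add(5, Mul(Rational(1, 6), Mul(Rational(1, 2), Pow(F, -1), Add(-33, F)))) = Add(5, Mul(Rational(1, 12), Pow(F, -1), Add(-33, F))))
Function('b')(K, S) = 47 (Function('b')(K, S) = Add(-3, Mul(Mul(2, 5), 5)) = Add(-3, Mul(10, 5)) = Add(-3, 50) = 47)
Mul(Add(Function('U')(-61), -3429), Add(Function('b')(-55, -54), 3075)) = Mul(Add(Mul(Rational(1, 12), Pow(-61, -1), Add(-33, Mul(61, -61))), -3429), Add(47, 3075)) = Mul(Add(Mul(Rational(1, 12), Rational(-1, 61), Add(-33, -3721)), -3429), 3122) = Mul(Add(Mul(Rational(1, 12), Rational(-1, 61), -3754), -3429), 3122) = Mul(Add(Rational(1877, 366), -3429), 3122) = Mul(Rational(-1253137, 366), 3122) = Rational(-1956146857, 183)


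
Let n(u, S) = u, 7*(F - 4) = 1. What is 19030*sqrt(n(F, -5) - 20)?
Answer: 19030*I*sqrt(777)/7 ≈ 75779.0*I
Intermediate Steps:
F = 29/7 (F = 4 + (1/7)*1 = 4 + 1/7 = 29/7 ≈ 4.1429)
19030*sqrt(n(F, -5) - 20) = 19030*sqrt(29/7 - 20) = 19030*sqrt(-111/7) = 19030*(I*sqrt(777)/7) = 19030*I*sqrt(777)/7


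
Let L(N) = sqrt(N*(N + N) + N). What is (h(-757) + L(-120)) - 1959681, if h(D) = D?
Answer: -1960438 + 2*sqrt(7170) ≈ -1.9603e+6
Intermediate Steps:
L(N) = sqrt(N + 2*N**2) (L(N) = sqrt(N*(2*N) + N) = sqrt(2*N**2 + N) = sqrt(N + 2*N**2))
(h(-757) + L(-120)) - 1959681 = (-757 + sqrt(-120*(1 + 2*(-120)))) - 1959681 = (-757 + sqrt(-120*(1 - 240))) - 1959681 = (-757 + sqrt(-120*(-239))) - 1959681 = (-757 + sqrt(28680)) - 1959681 = (-757 + 2*sqrt(7170)) - 1959681 = -1960438 + 2*sqrt(7170)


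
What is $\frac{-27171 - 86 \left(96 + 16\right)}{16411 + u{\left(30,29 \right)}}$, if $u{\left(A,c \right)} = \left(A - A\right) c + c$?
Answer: $- \frac{36803}{16440} \approx -2.2386$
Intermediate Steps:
$u{\left(A,c \right)} = c$ ($u{\left(A,c \right)} = 0 c + c = 0 + c = c$)
$\frac{-27171 - 86 \left(96 + 16\right)}{16411 + u{\left(30,29 \right)}} = \frac{-27171 - 86 \left(96 + 16\right)}{16411 + 29} = \frac{-27171 - 9632}{16440} = \left(-27171 - 9632\right) \frac{1}{16440} = \left(-36803\right) \frac{1}{16440} = - \frac{36803}{16440}$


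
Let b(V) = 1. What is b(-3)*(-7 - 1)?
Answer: -8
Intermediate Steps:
b(-3)*(-7 - 1) = 1*(-7 - 1) = 1*(-8) = -8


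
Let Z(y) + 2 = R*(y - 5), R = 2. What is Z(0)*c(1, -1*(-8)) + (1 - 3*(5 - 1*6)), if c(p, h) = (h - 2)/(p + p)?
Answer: -32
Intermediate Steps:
Z(y) = -12 + 2*y (Z(y) = -2 + 2*(y - 5) = -2 + 2*(-5 + y) = -2 + (-10 + 2*y) = -12 + 2*y)
c(p, h) = (-2 + h)/(2*p) (c(p, h) = (-2 + h)/((2*p)) = (-2 + h)*(1/(2*p)) = (-2 + h)/(2*p))
Z(0)*c(1, -1*(-8)) + (1 - 3*(5 - 1*6)) = (-12 + 2*0)*((½)*(-2 - 1*(-8))/1) + (1 - 3*(5 - 1*6)) = (-12 + 0)*((½)*1*(-2 + 8)) + (1 - 3*(5 - 6)) = -6*6 + (1 - 3*(-1)) = -12*3 + (1 + 3) = -36 + 4 = -32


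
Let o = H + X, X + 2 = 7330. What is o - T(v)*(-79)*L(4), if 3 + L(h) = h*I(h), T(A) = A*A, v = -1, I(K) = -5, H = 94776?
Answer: 100287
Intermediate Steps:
X = 7328 (X = -2 + 7330 = 7328)
T(A) = A²
L(h) = -3 - 5*h (L(h) = -3 + h*(-5) = -3 - 5*h)
o = 102104 (o = 94776 + 7328 = 102104)
o - T(v)*(-79)*L(4) = 102104 - (-1)²*(-79)*(-3 - 5*4) = 102104 - 1*(-79)*(-3 - 20) = 102104 - (-79)*(-23) = 102104 - 1*1817 = 102104 - 1817 = 100287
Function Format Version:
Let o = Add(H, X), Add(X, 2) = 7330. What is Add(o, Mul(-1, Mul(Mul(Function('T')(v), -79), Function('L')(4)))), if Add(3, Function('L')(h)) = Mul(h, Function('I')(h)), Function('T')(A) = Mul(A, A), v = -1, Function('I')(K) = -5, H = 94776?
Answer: 100287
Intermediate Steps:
X = 7328 (X = Add(-2, 7330) = 7328)
Function('T')(A) = Pow(A, 2)
Function('L')(h) = Add(-3, Mul(-5, h)) (Function('L')(h) = Add(-3, Mul(h, -5)) = Add(-3, Mul(-5, h)))
o = 102104 (o = Add(94776, 7328) = 102104)
Add(o, Mul(-1, Mul(Mul(Function('T')(v), -79), Function('L')(4)))) = Add(102104, Mul(-1, Mul(Mul(Pow(-1, 2), -79), Add(-3, Mul(-5, 4))))) = Add(102104, Mul(-1, Mul(Mul(1, -79), Add(-3, -20)))) = Add(102104, Mul(-1, Mul(-79, -23))) = Add(102104, Mul(-1, 1817)) = Add(102104, -1817) = 100287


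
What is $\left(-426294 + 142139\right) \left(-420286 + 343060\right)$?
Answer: $21944154030$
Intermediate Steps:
$\left(-426294 + 142139\right) \left(-420286 + 343060\right) = \left(-284155\right) \left(-77226\right) = 21944154030$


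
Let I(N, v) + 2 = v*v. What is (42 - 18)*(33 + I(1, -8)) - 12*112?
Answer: 936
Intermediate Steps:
I(N, v) = -2 + v² (I(N, v) = -2 + v*v = -2 + v²)
(42 - 18)*(33 + I(1, -8)) - 12*112 = (42 - 18)*(33 + (-2 + (-8)²)) - 12*112 = 24*(33 + (-2 + 64)) - 1344 = 24*(33 + 62) - 1344 = 24*95 - 1344 = 2280 - 1344 = 936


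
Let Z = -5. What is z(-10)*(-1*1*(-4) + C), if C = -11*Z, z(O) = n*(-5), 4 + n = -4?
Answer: 2360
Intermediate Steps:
n = -8 (n = -4 - 4 = -8)
z(O) = 40 (z(O) = -8*(-5) = 40)
C = 55 (C = -11*(-5) = 55)
z(-10)*(-1*1*(-4) + C) = 40*(-1*1*(-4) + 55) = 40*(-1*(-4) + 55) = 40*(4 + 55) = 40*59 = 2360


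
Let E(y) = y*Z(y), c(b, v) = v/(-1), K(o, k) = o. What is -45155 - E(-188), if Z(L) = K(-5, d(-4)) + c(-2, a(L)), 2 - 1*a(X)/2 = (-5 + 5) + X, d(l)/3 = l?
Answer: -117535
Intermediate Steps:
d(l) = 3*l
a(X) = 4 - 2*X (a(X) = 4 - 2*((-5 + 5) + X) = 4 - 2*(0 + X) = 4 - 2*X)
c(b, v) = -v (c(b, v) = v*(-1) = -v)
Z(L) = -9 + 2*L (Z(L) = -5 - (4 - 2*L) = -5 + (-4 + 2*L) = -9 + 2*L)
E(y) = y*(-9 + 2*y)
-45155 - E(-188) = -45155 - (-188)*(-9 + 2*(-188)) = -45155 - (-188)*(-9 - 376) = -45155 - (-188)*(-385) = -45155 - 1*72380 = -45155 - 72380 = -117535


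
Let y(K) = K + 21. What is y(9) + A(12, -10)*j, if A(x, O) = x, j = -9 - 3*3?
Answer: -186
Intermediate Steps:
j = -18 (j = -9 - 9 = -18)
y(K) = 21 + K
y(9) + A(12, -10)*j = (21 + 9) + 12*(-18) = 30 - 216 = -186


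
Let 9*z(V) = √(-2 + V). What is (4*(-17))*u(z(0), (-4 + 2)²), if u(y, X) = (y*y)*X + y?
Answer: 544/81 - 68*I*√2/9 ≈ 6.716 - 10.685*I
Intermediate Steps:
z(V) = √(-2 + V)/9
u(y, X) = y + X*y² (u(y, X) = y²*X + y = X*y² + y = y + X*y²)
(4*(-17))*u(z(0), (-4 + 2)²) = (4*(-17))*((√(-2 + 0)/9)*(1 + (-4 + 2)²*(√(-2 + 0)/9))) = -68*√(-2)/9*(1 + (-2)²*(√(-2)/9)) = -68*(I*√2)/9*(1 + 4*((I*√2)/9)) = -68*I*√2/9*(1 + 4*(I*√2/9)) = -68*I*√2/9*(1 + 4*I*√2/9) = -68*I*√2*(1 + 4*I*√2/9)/9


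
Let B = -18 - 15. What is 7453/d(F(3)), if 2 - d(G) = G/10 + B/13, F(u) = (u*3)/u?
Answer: 33410/19 ≈ 1758.4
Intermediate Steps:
F(u) = 3 (F(u) = (3*u)/u = 3)
B = -33
d(G) = 59/13 - G/10 (d(G) = 2 - (G/10 - 33/13) = 2 - (-33/13 + G/10) = 2 + (33/13 - G/10) = 59/13 - G/10)
7453/d(F(3)) = 7453/(59/13 - ⅒*3) = 7453/(59/13 - 3/10) = 7453/(551/130) = 7453*(130/551) = 33410/19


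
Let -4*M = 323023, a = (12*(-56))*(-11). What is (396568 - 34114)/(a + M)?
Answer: -1449816/293455 ≈ -4.9405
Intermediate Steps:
a = 7392 (a = -672*(-11) = 7392)
M = -323023/4 (M = -¼*323023 = -323023/4 ≈ -80756.)
(396568 - 34114)/(a + M) = (396568 - 34114)/(7392 - 323023/4) = 362454/(-293455/4) = 362454*(-4/293455) = -1449816/293455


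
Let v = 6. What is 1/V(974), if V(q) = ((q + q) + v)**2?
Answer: 1/3818116 ≈ 2.6191e-7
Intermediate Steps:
V(q) = (6 + 2*q)**2 (V(q) = ((q + q) + 6)**2 = (2*q + 6)**2 = (6 + 2*q)**2)
1/V(974) = 1/(4*(3 + 974)**2) = 1/(4*977**2) = 1/(4*954529) = 1/3818116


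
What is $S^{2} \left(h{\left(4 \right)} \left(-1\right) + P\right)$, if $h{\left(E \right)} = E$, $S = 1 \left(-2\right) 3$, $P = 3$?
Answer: $-36$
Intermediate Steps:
$S = -6$ ($S = \left(-2\right) 3 = -6$)
$S^{2} \left(h{\left(4 \right)} \left(-1\right) + P\right) = \left(-6\right)^{2} \left(4 \left(-1\right) + 3\right) = 36 \left(-4 + 3\right) = 36 \left(-1\right) = -36$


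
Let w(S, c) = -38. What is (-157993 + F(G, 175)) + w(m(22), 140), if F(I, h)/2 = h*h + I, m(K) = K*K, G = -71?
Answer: -96923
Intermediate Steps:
m(K) = K**2
F(I, h) = 2*I + 2*h**2 (F(I, h) = 2*(h*h + I) = 2*(h**2 + I) = 2*(I + h**2) = 2*I + 2*h**2)
(-157993 + F(G, 175)) + w(m(22), 140) = (-157993 + (2*(-71) + 2*175**2)) - 38 = (-157993 + (-142 + 2*30625)) - 38 = (-157993 + (-142 + 61250)) - 38 = (-157993 + 61108) - 38 = -96885 - 38 = -96923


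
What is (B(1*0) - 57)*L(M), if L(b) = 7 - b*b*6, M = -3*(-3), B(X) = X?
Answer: 27303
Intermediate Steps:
M = 9
L(b) = 7 - 6*b**2 (L(b) = 7 - b**2*6 = 7 - 6*b**2)
(B(1*0) - 57)*L(M) = (1*0 - 57)*(7 - 6*9**2) = (0 - 57)*(7 - 6*81) = -57*(7 - 486) = -57*(-479) = 27303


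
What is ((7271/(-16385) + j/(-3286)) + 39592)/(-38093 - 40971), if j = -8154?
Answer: -133236683619/266055845065 ≈ -0.50078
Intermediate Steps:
((7271/(-16385) + j/(-3286)) + 39592)/(-38093 - 40971) = ((7271/(-16385) - 8154/(-3286)) + 39592)/(-38093 - 40971) = ((7271*(-1/16385) - 8154*(-1/3286)) + 39592)/(-79064) = ((-7271/16385 + 4077/1643) + 39592)*(-1/79064) = (54855392/26920555 + 39592)*(-1/79064) = (1065893468952/26920555)*(-1/79064) = -133236683619/266055845065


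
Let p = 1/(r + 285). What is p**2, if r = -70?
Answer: 1/46225 ≈ 2.1633e-5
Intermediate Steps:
p = 1/215 (p = 1/(-70 + 285) = 1/215 ≈ 0.0046512)
p**2 = (1/215)**2 = 1/46225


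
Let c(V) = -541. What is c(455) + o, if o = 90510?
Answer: 89969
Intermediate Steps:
c(455) + o = -541 + 90510 = 89969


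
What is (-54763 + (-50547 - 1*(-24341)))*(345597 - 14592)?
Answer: -26801143845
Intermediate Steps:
(-54763 + (-50547 - 1*(-24341)))*(345597 - 14592) = (-54763 + (-50547 + 24341))*331005 = (-54763 - 26206)*331005 = -80969*331005 = -26801143845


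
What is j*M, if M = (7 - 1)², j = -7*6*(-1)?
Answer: 1512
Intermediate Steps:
j = 42 (j = -42*(-1) = 42)
M = 36 (M = 6² = 36)
j*M = 42*36 = 1512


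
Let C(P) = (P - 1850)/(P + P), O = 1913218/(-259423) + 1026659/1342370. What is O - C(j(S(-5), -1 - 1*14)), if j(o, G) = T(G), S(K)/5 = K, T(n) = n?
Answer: -35926395329912/522362478765 ≈ -68.777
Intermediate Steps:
O = -2301907488903/348241652510 (O = 1913218*(-1/259423) + 1026659*(1/1342370) = -1913218/259423 + 1026659/1342370 = -2301907488903/348241652510 ≈ -6.6101)
S(K) = 5*K
j(o, G) = G
C(P) = (-1850 + P)/(2*P) (C(P) = (-1850 + P)/((2*P)) = (-1850 + P)*(1/(2*P)) = (-1850 + P)/(2*P))
O - C(j(S(-5), -1 - 1*14)) = -2301907488903/348241652510 - (-1850 + (-1 - 1*14))/(2*(-1 - 1*14)) = -2301907488903/348241652510 - (-1850 + (-1 - 14))/(2*(-1 - 14)) = -2301907488903/348241652510 - (-1850 - 15)/(2*(-15)) = -2301907488903/348241652510 - (-1)*(-1865)/(2*15) = -2301907488903/348241652510 - 1*373/6 = -2301907488903/348241652510 - 373/6 = -35926395329912/522362478765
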